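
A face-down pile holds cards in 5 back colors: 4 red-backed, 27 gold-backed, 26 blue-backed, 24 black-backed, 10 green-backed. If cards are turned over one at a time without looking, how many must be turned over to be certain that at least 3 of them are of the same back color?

The worst case takes 2 cards of each back color without reaching 3 of any: 5 × 2 = 10.
The next card must bring some back color to 3, so 10 + 1 = 11.

11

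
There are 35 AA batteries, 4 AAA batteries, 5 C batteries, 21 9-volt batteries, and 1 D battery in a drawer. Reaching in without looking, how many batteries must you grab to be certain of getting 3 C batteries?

64

To avoid C batteries as long as possible, exhaust the other 4 types first.
The worst case draws every non-C battery first: 35 + 4 + 21 + 1 = 61.
The next 3 draws are then forced to be C, giving 61 + 3 = 64.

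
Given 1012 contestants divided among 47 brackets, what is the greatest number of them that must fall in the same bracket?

22

If each of the 47 brackets held at most 21, the total would be at most 47 × 21 = 987 < 1012, a contradiction.
So at least one holds ⌈1012/47⌉ = 22.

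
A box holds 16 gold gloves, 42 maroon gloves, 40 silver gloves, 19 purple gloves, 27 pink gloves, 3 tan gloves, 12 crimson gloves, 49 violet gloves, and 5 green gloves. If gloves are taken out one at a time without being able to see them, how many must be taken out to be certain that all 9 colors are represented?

The hardest color to obtain is tan: we could draw every other glove first — 213 − 3 = 210 gloves — without a single tan one.
The next draw must be tan, so 210 + 1 = 211.

211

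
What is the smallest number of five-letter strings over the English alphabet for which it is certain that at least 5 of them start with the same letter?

105

There are 26 possible first letters acting as pigeonholes.
With 26 × 4 = 104 five-letter strings over the English alphabet we could place exactly 4 in each, with no class reaching 5.
One more forces some class to hold 5, so 104 + 1 = 105.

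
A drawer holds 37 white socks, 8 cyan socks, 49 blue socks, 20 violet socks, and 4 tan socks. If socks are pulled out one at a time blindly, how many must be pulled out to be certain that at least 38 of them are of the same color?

In the worst case we take at most 37 of each color, but all 8 cyan, all 20 violet, and all 4 tan (fewer than 37), giving 37 + 8 + 37 + 20 + 4 = 106.
One more sock then forces some color to 38, so 106 + 1 = 107.

107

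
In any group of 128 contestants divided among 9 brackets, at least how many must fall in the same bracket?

If each of the 9 brackets held at most 14, the total would be at most 9 × 14 = 126 < 128, a contradiction.
So at least one holds ⌈128/9⌉ = 15.

15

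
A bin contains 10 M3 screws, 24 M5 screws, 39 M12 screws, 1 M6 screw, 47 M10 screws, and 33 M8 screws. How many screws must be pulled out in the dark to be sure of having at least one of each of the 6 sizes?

154

The hardest size to obtain is M6: we could draw every other screw first — 154 − 1 = 153 screws — without a single M6 one.
The next draw must be M6, so 153 + 1 = 154.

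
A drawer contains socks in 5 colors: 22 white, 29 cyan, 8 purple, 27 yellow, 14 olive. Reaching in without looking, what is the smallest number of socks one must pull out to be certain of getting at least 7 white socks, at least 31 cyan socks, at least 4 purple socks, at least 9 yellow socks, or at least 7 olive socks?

53

The worst case stops just short of every target: 6 white, all 29 cyan, 3 purple, 8 yellow, 6 olive — 6 + 29 + 3 + 8 + 6 = 52 socks.
One more sock must push some color to its target, so 52 + 1 = 53.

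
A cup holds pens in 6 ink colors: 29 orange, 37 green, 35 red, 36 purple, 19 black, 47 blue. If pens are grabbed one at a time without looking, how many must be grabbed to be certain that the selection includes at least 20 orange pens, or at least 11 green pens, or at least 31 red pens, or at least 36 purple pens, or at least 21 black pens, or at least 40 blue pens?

Each of the 6 ink colors has its own threshold; avoid all of them simultaneously.
The worst case stops just short of every target: 19 orange, 10 green, 30 red, 35 purple, all 19 black, 39 blue — 19 + 10 + 30 + 35 + 19 + 39 = 152 pens.
One more pen must push some ink color to its target, so 152 + 1 = 153.

153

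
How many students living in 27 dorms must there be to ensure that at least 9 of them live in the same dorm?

There are 27 dorms acting as pigeonholes.
With 27 × 8 = 216 students we could place exactly 8 in each, with no class reaching 9.
One more forces some class to hold 9, so 216 + 1 = 217.

217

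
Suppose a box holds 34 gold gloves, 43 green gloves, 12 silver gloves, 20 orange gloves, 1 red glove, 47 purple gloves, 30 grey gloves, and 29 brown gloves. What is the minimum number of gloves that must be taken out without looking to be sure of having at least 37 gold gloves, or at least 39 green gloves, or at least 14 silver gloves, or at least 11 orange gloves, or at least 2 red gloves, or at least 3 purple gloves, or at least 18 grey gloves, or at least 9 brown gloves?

Each of the 8 colors has its own threshold; avoid all of them simultaneously.
The worst case stops just short of every target: all 34 gold, 38 green, all 12 silver, 10 orange, 1 red, 2 purple, 17 grey, 8 brown — 34 + 38 + 12 + 10 + 1 + 2 + 17 + 8 = 122 gloves.
One more glove must push some color to its target, so 122 + 1 = 123.

123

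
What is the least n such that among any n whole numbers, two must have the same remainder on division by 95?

Two integers differ by a multiple of 95 exactly when they share a remainder mod 95.
There are 95 residue classes mod 95, so 95 integers can all lie in distinct classes.
One more integer must repeat a residue, giving a difference divisible by 95. So n = 95 + 1 = 96.

96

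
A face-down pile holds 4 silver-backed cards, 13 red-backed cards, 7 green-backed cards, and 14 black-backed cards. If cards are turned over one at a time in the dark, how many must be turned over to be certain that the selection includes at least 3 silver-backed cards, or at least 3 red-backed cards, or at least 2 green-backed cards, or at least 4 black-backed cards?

Each of the 4 back colors has its own threshold; avoid all of them simultaneously.
The worst case stops just short of every target: 2 silver-backed, 2 red-backed, 1 green-backed, 3 black-backed — 2 + 2 + 1 + 3 = 8 cards.
One more card must push some back color to its target, so 8 + 1 = 9.

9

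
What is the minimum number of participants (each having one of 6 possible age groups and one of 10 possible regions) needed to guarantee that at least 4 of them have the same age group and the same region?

181

There are 6 × 10 = 60 (age group, region) combinations acting as pigeonholes.
With 60 × 3 = 180 participants we could place exactly 3 in each, with no (age group, region) pair reaching 4.
One more forces some (age group, region) pair to hold 4, so 180 + 1 = 181.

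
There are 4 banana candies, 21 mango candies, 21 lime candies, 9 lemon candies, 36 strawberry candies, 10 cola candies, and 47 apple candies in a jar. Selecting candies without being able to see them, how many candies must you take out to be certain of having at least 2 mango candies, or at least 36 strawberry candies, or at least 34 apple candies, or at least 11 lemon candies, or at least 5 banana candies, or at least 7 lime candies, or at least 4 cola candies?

92

The worst case stops just short of every target: 4 banana, 1 mango, 6 lime, all 9 lemon, 35 strawberry, 3 cola, 33 apple — 4 + 1 + 6 + 9 + 35 + 3 + 33 = 91 candies.
One more candy must push some flavor to its target, so 91 + 1 = 92.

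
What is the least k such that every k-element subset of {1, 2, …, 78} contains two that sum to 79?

Partition {1, …, 78} into 39 pairs: {1,78}, {2,77}, …, {39,40}.
Choosing 39 integers — say the integers 1 through 39 — takes one from each pair and avoids the property.
Choosing 40 forces two into the same pair by pigeonhole, and those sum to 79. So 40.

40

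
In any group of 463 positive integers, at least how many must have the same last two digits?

5

There are 100 possible two-digit endings, which serve as the pigeonholes.
If each of the 100 possible two-digit endings held at most 4, the total would be at most 100 × 4 = 400 < 463, a contradiction.
So at least one holds ⌈463/100⌉ = 5.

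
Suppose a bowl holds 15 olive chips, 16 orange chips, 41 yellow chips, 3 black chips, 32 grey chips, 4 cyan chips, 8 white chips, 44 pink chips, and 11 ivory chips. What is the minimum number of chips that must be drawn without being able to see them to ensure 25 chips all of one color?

130

In the worst case we take at most 24 of each color, but all 15 olive, all 16 orange, all 3 black, all 4 cyan, all 8 white, and all 11 ivory (fewer than 24), giving 15 + 16 + 24 + 3 + 24 + 4 + 8 + 24 + 11 = 129.
One more chip then forces some color to 25, so 129 + 1 = 130.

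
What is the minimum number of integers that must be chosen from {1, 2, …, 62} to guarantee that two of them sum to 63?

32

Partition {1, …, 62} into 31 pairs: {1,62}, {2,61}, …, {31,32}.
Choosing 31 integers — say the integers 1 through 31 — takes one from each pair and avoids the property.
Choosing 32 forces two into the same pair by pigeonhole, and those sum to 63. So 32.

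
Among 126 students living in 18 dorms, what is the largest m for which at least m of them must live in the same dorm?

7

The 126 students fall into 18 dorms.
If each of the 18 dorms held at most 6, the total would be at most 18 × 6 = 108 < 126, a contradiction.
So at least one holds ⌈126/18⌉ = 7.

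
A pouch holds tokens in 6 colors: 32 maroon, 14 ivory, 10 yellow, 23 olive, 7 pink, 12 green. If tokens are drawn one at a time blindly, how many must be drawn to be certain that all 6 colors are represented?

92

The hardest color to obtain is pink: we could draw every other token first — 98 − 7 = 91 tokens — without a single pink one.
The next draw must be pink, so 91 + 1 = 92.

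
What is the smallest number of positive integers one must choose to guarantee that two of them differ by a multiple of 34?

35

Two integers differ by a multiple of 34 exactly when they share a remainder mod 34.
There are 34 residue classes mod 34, so 34 integers can all lie in distinct classes.
One more integer must repeat a residue, giving a difference divisible by 34. So n = 34 + 1 = 35.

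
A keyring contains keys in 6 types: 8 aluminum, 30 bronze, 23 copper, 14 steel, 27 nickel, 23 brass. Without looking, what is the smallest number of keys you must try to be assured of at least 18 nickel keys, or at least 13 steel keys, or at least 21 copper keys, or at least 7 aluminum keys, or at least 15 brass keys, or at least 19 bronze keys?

88

The worst case stops just short of every target: 6 aluminum, 18 bronze, 20 copper, 12 steel, 17 nickel, 14 brass — 6 + 18 + 20 + 12 + 17 + 14 = 87 keys.
One more key must push some type to its target, so 87 + 1 = 88.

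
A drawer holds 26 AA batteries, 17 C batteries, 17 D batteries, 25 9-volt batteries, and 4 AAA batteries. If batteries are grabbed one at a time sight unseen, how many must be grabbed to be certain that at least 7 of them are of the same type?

29

In the worst case we take at most 6 of each type, but all 4 AAA (fewer than 6), giving 6 + 6 + 6 + 6 + 4 = 28.
One more battery then forces some type to 7, so 28 + 1 = 29.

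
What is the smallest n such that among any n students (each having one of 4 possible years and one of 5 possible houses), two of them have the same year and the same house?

21

There are 4 × 5 = 20 (year, house) combinations acting as pigeonholes.
With 20 students we could place one in each, avoiding any repeat.
One more forces some (year, house) pair to hold 2, so 20 + 1 = 21.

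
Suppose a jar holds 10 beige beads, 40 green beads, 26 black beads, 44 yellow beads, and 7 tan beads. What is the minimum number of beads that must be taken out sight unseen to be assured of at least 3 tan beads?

123

The worst case draws every non-tan bead first: 10 + 40 + 26 + 44 = 120.
The next 3 draws are then forced to be tan, giving 120 + 3 = 123.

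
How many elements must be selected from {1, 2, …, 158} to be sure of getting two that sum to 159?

80

Partition {1, …, 158} into 79 pairs: {1,158}, {2,157}, …, {79,80}.
Choosing 79 integers — say the integers 1 through 79 — takes one from each pair and avoids the property.
Choosing 80 forces two into the same pair by pigeonhole, and those sum to 159. So 80.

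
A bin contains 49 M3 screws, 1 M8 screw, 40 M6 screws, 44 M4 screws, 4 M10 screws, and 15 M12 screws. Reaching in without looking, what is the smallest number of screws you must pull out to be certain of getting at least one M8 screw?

The worst case draws every non-M8 screw first: 49 + 40 + 44 + 4 + 15 = 152.
The next draw is then forced to be M8, giving 152 + 1 = 153.

153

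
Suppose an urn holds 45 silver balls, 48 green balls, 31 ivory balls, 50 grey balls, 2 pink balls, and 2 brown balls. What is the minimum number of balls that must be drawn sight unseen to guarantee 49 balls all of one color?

177

Treat the 6 colors as pigeonholes.
In the worst case we take at most 48 of each color, but all 45 silver, all 31 ivory, all 2 pink, and all 2 brown (fewer than 48), giving 45 + 48 + 31 + 48 + 2 + 2 = 176.
One more ball then forces some color to 49, so 176 + 1 = 177.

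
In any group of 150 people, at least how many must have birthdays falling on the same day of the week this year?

22

There are 7 days of the week, which serve as the pigeonholes.
If each of the 7 days of the week held at most 21, the total would be at most 7 × 21 = 147 < 150, a contradiction.
So at least one holds ⌈150/7⌉ = 22.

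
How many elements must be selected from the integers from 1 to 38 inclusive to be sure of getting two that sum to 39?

20

Partition {1, …, 38} into 19 pairs: {1,38}, {2,37}, …, {19,20}.
Choosing 19 integers — say the integers 1 through 19 — takes one from each pair and avoids the property.
Choosing 20 forces two into the same pair by pigeonhole, and those sum to 39. So 20.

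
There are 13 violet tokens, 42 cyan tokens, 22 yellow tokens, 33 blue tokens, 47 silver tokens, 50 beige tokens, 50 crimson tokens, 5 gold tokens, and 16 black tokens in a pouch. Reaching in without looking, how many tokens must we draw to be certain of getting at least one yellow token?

The worst case draws every non-yellow token first: 13 + 42 + 33 + 47 + 50 + 50 + 5 + 16 = 256.
The next draw is then forced to be yellow, giving 256 + 1 = 257.

257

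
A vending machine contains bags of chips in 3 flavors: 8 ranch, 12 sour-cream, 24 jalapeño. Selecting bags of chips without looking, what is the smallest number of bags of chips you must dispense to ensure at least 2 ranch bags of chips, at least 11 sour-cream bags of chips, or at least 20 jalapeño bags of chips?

The worst case stops just short of every target: 1 ranch, 10 sour-cream, 19 jalapeño — 1 + 10 + 19 = 30 bags of chips.
One more bag of chips must push some flavor to its target, so 30 + 1 = 31.

31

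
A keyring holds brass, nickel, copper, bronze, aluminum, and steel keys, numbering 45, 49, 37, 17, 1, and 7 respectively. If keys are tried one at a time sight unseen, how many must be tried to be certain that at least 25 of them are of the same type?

98

In the worst case we take at most 24 of each type, but all 17 bronze, all 1 aluminum, and all 7 steel (fewer than 24), giving 24 + 24 + 24 + 17 + 1 + 7 = 97.
One more key then forces some type to 25, so 97 + 1 = 98.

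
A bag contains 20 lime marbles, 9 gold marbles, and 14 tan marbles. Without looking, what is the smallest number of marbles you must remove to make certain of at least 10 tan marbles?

39

The worst case draws every non-tan marble first: 20 + 9 = 29.
The next 10 draws are then forced to be tan, giving 29 + 10 = 39.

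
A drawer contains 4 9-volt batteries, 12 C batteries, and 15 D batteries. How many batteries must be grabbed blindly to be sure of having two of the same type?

Treat the 3 types as pigeonholes.
The worst case takes 1 battery of each type without reaching 2 of any: 3 × 1 = 3.
The next battery must bring some type to 2, so 3 + 1 = 4.

4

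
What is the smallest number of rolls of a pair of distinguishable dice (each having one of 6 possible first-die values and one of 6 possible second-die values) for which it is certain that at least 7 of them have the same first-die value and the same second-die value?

217

There are 6 × 6 = 36 (first-die value, second-die value) combinations acting as pigeonholes.
With 36 × 6 = 216 rolls of a pair of distinguishable dice we could place exactly 6 in each, with no (first-die value, second-die value) pair reaching 7.
One more forces some (first-die value, second-die value) pair to hold 7, so 216 + 1 = 217.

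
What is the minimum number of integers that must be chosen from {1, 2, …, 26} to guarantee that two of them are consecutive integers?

14

Partition {1, …, 26} into 13 pairs: {1,2}, {3,4}, …, {25,26}.
Choosing 13 integers — say the 13 even numbers 2, 4, …, 26 — takes one from each pair and avoids the property.
Choosing 14 forces two into the same pair by pigeonhole, and those are consecutive. So 14.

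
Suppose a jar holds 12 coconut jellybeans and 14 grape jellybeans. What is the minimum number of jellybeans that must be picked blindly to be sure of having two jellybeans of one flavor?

3

Treat the 2 flavors as pigeonholes.
The worst case takes 1 jellybean of each flavor without reaching 2 of any: 2 × 1 = 2.
The next jellybean must bring some flavor to 2, so 2 + 1 = 3.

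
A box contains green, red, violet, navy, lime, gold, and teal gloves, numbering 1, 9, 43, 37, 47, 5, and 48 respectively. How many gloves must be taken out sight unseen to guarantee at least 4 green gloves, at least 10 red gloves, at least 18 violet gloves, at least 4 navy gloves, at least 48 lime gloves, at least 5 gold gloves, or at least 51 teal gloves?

130

Each of the 7 colors has its own threshold; avoid all of them simultaneously.
The worst case stops just short of every target: all 1 green, 9 red, 17 violet, 3 navy, 47 lime, 4 gold, all 48 teal — 1 + 9 + 17 + 3 + 47 + 4 + 48 = 129 gloves.
One more glove must push some color to its target, so 129 + 1 = 130.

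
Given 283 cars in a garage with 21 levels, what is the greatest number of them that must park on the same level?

The 283 cars fall into 21 levels.
If each of the 21 levels held at most 13, the total would be at most 21 × 13 = 273 < 283, a contradiction.
So at least one holds ⌈283/21⌉ = 14.

14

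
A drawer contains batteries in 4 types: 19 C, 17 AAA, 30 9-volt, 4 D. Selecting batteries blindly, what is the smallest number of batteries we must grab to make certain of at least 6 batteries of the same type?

In the worst case we take at most 5 of each type, but all 4 D (fewer than 5), giving 5 + 5 + 5 + 4 = 19.
One more battery then forces some type to 6, so 19 + 1 = 20.

20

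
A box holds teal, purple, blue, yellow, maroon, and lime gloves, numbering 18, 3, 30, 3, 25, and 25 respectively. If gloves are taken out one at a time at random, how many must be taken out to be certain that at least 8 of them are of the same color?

In the worst case we take at most 7 of each color, but all 3 purple and all 3 yellow (fewer than 7), giving 7 + 3 + 7 + 3 + 7 + 7 = 34.
One more glove then forces some color to 8, so 34 + 1 = 35.

35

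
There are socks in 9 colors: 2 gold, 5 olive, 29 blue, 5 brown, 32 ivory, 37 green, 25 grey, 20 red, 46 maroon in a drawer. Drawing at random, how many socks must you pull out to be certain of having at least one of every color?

The hardest color to obtain is gold: we could draw every other sock first — 201 − 2 = 199 socks — without a single gold one.
The next draw must be gold, so 199 + 1 = 200.

200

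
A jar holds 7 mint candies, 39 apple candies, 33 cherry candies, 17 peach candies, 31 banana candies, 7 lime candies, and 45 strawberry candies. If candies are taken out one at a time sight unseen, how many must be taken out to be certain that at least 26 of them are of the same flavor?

In the worst case we take at most 25 of each flavor, but all 7 mint, all 17 peach, and all 7 lime (fewer than 25), giving 7 + 25 + 25 + 17 + 25 + 7 + 25 = 131.
One more candy then forces some flavor to 26, so 131 + 1 = 132.

132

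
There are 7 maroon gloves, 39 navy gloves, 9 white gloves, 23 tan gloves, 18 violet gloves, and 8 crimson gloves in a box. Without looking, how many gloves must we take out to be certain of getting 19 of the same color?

79

In the worst case we take at most 18 of each color, but all 7 maroon, all 9 white, and all 8 crimson (fewer than 18), giving 7 + 18 + 9 + 18 + 18 + 8 = 78.
One more glove then forces some color to 19, so 78 + 1 = 79.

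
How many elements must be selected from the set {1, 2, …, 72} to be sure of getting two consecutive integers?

37

Partition {1, …, 72} into 36 pairs: {1,2}, {3,4}, …, {71,72}.
Choosing 36 integers — say the 36 even numbers 2, 4, …, 72 — takes one from each pair and avoids the property.
Choosing 37 forces two into the same pair by pigeonhole, and those are consecutive. So 37.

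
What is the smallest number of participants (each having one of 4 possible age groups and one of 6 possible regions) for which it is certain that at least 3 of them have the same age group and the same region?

49

There are 4 × 6 = 24 (age group, region) combinations acting as pigeonholes.
With 24 × 2 = 48 participants we could place exactly 2 in each, with no (age group, region) pair reaching 3.
One more forces some (age group, region) pair to hold 3, so 48 + 1 = 49.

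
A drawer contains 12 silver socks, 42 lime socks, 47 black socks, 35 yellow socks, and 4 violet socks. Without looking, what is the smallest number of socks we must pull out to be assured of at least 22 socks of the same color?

In the worst case we take at most 21 of each color, but all 12 silver and all 4 violet (fewer than 21), giving 12 + 21 + 21 + 21 + 4 = 79.
One more sock then forces some color to 22, so 79 + 1 = 80.

80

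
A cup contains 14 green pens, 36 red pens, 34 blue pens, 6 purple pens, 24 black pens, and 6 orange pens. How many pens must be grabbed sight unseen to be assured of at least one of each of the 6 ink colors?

The hardest ink color to obtain is purple: we could draw every other pen first — 120 − 6 = 114 pens — without a single purple one.
The next draw must be purple, so 114 + 1 = 115.

115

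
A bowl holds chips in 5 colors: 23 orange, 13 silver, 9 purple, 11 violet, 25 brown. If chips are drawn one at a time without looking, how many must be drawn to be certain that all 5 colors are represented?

The hardest color to obtain is purple: we could draw every other chip first — 81 − 9 = 72 chips — without a single purple one.
The next draw must be purple, so 72 + 1 = 73.

73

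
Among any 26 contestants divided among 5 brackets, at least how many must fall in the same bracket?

6

If each of the 5 brackets held at most 5, the total would be at most 5 × 5 = 25 < 26, a contradiction.
So at least one holds ⌈26/5⌉ = 6.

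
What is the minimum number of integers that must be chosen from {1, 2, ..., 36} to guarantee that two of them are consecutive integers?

19

Partition {1, …, 36} into 18 pairs: {1,2}, {3,4}, …, {35,36}.
Choosing 18 integers — say the 18 even numbers 2, 4, …, 36 — takes one from each pair and avoids the property.
Choosing 19 forces two into the same pair by pigeonhole, and those are consecutive. So 19.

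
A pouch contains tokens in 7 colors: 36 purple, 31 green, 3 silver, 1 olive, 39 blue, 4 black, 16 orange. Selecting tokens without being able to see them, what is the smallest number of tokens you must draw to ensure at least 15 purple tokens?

109

The worst case draws every non-purple token first: 31 + 3 + 1 + 39 + 4 + 16 = 94.
The next 15 draws are then forced to be purple, giving 94 + 15 = 109.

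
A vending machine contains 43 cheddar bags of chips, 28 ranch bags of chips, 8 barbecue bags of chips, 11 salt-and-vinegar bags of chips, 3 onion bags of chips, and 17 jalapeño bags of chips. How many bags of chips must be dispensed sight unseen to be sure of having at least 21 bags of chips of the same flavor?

80

Treat the 6 flavors as pigeonholes.
In the worst case we take at most 20 of each flavor, but all 8 barbecue, all 11 salt-and-vinegar, all 3 onion, and all 17 jalapeño (fewer than 20), giving 20 + 20 + 8 + 11 + 3 + 17 = 79.
One more bag of chips then forces some flavor to 21, so 79 + 1 = 80.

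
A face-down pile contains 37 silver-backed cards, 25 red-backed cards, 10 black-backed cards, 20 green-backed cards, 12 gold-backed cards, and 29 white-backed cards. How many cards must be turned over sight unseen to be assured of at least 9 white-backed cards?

113

The worst case draws every non-white-backed card first: 37 + 25 + 10 + 20 + 12 = 104.
The next 9 draws are then forced to be white-backed, giving 104 + 9 = 113.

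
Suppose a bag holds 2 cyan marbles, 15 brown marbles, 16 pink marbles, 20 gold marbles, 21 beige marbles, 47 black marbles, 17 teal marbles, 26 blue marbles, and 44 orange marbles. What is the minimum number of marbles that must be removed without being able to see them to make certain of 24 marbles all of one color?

Treat the 9 colors as pigeonholes.
In the worst case we take at most 23 of each color, but all 2 cyan, all 15 brown, all 16 pink, all 20 gold, all 21 beige, and all 17 teal (fewer than 23), giving 2 + 15 + 16 + 20 + 21 + 23 + 17 + 23 + 23 = 160.
One more marble then forces some color to 24, so 160 + 1 = 161.

161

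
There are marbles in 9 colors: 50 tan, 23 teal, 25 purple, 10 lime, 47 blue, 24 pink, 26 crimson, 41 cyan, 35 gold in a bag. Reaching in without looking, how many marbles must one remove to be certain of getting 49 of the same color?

Treat the 9 colors as pigeonholes.
In the worst case we take at most 48 of each color, but all 23 teal, all 25 purple, all 10 lime, all 47 blue, all 24 pink, all 26 crimson, all 41 cyan, and all 35 gold (fewer than 48), giving 48 + 23 + 25 + 10 + 47 + 24 + 26 + 41 + 35 = 279.
One more marble then forces some color to 49, so 279 + 1 = 280.

280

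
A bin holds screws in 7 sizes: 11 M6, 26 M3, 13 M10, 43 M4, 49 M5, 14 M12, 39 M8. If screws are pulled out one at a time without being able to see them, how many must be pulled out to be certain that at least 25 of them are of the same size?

135

Treat the 7 sizes as pigeonholes.
In the worst case we take at most 24 of each size, but all 11 M6, all 13 M10, and all 14 M12 (fewer than 24), giving 11 + 24 + 13 + 24 + 24 + 14 + 24 = 134.
One more screw then forces some size to 25, so 134 + 1 = 135.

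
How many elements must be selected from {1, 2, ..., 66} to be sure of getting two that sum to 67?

34

Partition {1, …, 66} into 33 pairs: {1,66}, {2,65}, …, {33,34}.
Choosing 33 integers — say the integers 1 through 33 — takes one from each pair and avoids the property.
Choosing 34 forces two into the same pair by pigeonhole, and those sum to 67. So 34.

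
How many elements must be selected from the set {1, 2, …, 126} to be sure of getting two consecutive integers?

64

Partition {1, …, 126} into 63 pairs: {1,2}, {3,4}, …, {125,126}.
Choosing 63 integers — say the 63 even numbers 2, 4, …, 126 — takes one from each pair and avoids the property.
Choosing 64 forces two into the same pair by pigeonhole, and those are consecutive. So 64.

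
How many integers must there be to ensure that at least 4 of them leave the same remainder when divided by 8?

25

There are 8 residue classes modulo 8 acting as pigeonholes.
With 8 × 3 = 24 integers we could place exactly 3 in each, with no class reaching 4.
One more forces some class to hold 4, so 24 + 1 = 25.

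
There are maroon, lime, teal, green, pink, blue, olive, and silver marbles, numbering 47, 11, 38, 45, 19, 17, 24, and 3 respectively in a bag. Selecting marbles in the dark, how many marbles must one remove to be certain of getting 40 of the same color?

In the worst case we take at most 39 of each color, but all 11 lime, all 38 teal, all 19 pink, all 17 blue, all 24 olive, and all 3 silver (fewer than 39), giving 39 + 11 + 38 + 39 + 19 + 17 + 24 + 3 = 190.
One more marble then forces some color to 40, so 190 + 1 = 191.

191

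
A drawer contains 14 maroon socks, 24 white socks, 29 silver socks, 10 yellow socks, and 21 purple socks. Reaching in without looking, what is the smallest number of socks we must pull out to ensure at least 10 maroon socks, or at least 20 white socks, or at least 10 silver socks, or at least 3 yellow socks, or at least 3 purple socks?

42

The worst case stops just short of every target: 9 maroon, 19 white, 9 silver, 2 yellow, 2 purple — 9 + 19 + 9 + 2 + 2 = 41 socks.
One more sock must push some color to its target, so 41 + 1 = 42.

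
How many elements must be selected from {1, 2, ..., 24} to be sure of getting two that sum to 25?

Partition {1, …, 24} into 12 pairs: {1,24}, {2,23}, …, {12,13}.
Choosing 12 integers — say the integers 1 through 12 — takes one from each pair and avoids the property.
Choosing 13 forces two into the same pair by pigeonhole, and those sum to 25. So 13.

13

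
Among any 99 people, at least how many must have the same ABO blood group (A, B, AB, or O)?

There are 4 ABO blood groups, which serve as the pigeonholes.
If each of the 4 ABO blood groups held at most 24, the total would be at most 4 × 24 = 96 < 99, a contradiction.
So at least one holds ⌈99/4⌉ = 25.

25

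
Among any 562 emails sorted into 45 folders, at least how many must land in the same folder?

13

The 562 emails fall into 45 folders.
If each of the 45 folders held at most 12, the total would be at most 45 × 12 = 540 < 562, a contradiction.
So at least one holds ⌈562/45⌉ = 13.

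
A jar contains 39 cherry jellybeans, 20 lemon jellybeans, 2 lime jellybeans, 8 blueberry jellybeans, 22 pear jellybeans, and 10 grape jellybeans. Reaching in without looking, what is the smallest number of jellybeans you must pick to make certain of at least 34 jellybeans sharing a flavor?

96

Treat the 6 flavors as pigeonholes.
In the worst case we take at most 33 of each flavor, but all 20 lemon, all 2 lime, all 8 blueberry, all 22 pear, and all 10 grape (fewer than 33), giving 33 + 20 + 2 + 8 + 22 + 10 = 95.
One more jellybean then forces some flavor to 34, so 95 + 1 = 96.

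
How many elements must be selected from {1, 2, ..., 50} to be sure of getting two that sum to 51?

Partition {1, …, 50} into 25 pairs: {1,50}, {2,49}, …, {25,26}.
Choosing 25 integers — say the integers 1 through 25 — takes one from each pair and avoids the property.
Choosing 26 forces two into the same pair by pigeonhole, and those sum to 51. So 26.

26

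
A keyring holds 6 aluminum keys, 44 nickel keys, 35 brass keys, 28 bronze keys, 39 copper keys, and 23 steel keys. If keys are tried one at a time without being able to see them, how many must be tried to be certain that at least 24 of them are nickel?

155

To avoid nickel keys as long as possible, exhaust the other 5 types first.
The worst case draws every non-nickel key first: 6 + 35 + 28 + 39 + 23 = 131.
The next 24 draws are then forced to be nickel, giving 131 + 24 = 155.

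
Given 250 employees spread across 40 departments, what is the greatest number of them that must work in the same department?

7

If each of the 40 departments held at most 6, the total would be at most 40 × 6 = 240 < 250, a contradiction.
So at least one holds ⌈250/40⌉ = 7.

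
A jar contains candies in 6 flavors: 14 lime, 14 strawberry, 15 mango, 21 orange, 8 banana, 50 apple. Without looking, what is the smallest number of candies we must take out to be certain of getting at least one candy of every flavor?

115

The hardest flavor to obtain is banana: we could draw every other candy first — 122 − 8 = 114 candies — without a single banana one.
The next draw must be banana, so 114 + 1 = 115.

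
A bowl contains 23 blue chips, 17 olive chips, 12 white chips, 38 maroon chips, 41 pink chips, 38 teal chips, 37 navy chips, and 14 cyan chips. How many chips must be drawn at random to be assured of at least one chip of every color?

209

The hardest color to obtain is white: we could draw every other chip first — 220 − 12 = 208 chips — without a single white one.
The next draw must be white, so 208 + 1 = 209.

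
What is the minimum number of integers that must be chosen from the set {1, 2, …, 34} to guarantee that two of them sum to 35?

Partition {1, …, 34} into 17 pairs: {1,34}, {2,33}, …, {17,18}.
Choosing 17 integers — say the integers 1 through 17 — takes one from each pair and avoids the property.
Choosing 18 forces two into the same pair by pigeonhole, and those sum to 35. So 18.

18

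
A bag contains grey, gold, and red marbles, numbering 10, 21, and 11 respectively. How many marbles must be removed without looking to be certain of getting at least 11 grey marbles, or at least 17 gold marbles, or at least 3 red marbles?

The worst case stops just short of every target: 10 grey, 16 gold, 2 red — 10 + 16 + 2 = 28 marbles.
One more marble must push some color to its target, so 28 + 1 = 29.

29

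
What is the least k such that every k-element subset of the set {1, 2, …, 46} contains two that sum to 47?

24

Partition {1, …, 46} into 23 pairs: {1,46}, {2,45}, …, {23,24}.
Choosing 23 integers — say the integers 1 through 23 — takes one from each pair and avoids the property.
Choosing 24 forces two into the same pair by pigeonhole, and those sum to 47. So 24.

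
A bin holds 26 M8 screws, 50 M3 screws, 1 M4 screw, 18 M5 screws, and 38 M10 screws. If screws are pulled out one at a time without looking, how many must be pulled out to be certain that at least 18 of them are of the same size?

70

Treat the 5 sizes as pigeonholes.
In the worst case we take at most 17 of each size, but all 1 M4 (fewer than 17), giving 17 + 17 + 1 + 17 + 17 = 69.
One more screw then forces some size to 18, so 69 + 1 = 70.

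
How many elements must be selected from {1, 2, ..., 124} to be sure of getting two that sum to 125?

Partition {1, …, 124} into 62 pairs: {1,124}, {2,123}, …, {62,63}.
Choosing 62 integers — say the integers 1 through 62 — takes one from each pair and avoids the property.
Choosing 63 forces two into the same pair by pigeonhole, and those sum to 125. So 63.

63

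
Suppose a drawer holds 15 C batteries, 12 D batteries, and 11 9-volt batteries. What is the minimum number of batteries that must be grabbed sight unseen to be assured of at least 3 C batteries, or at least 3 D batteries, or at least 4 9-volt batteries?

The worst case stops just short of every target: 2 C, 2 D, 3 9-volt — 2 + 2 + 3 = 7 batteries.
One more battery must push some type to its target, so 7 + 1 = 8.

8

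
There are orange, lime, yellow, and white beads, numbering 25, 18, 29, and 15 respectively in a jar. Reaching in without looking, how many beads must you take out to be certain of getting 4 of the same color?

The worst case takes 3 beads of each color without reaching 4 of any: 4 × 3 = 12.
The next bead must bring some color to 4, so 12 + 1 = 13.

13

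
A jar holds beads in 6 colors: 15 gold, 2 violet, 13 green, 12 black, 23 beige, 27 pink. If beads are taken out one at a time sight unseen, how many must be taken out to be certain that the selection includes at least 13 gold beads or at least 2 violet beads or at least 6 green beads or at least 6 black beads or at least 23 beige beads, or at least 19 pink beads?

The worst case stops just short of every target: 12 gold, 1 violet, 5 green, 5 black, 22 beige, 18 pink — 12 + 1 + 5 + 5 + 22 + 18 = 63 beads.
One more bead must push some color to its target, so 63 + 1 = 64.

64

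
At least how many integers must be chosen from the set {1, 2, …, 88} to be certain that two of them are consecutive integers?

Partition {1, …, 88} into 44 pairs: {1,2}, {3,4}, …, {87,88}.
Choosing 44 integers — say the 44 even numbers 2, 4, …, 88 — takes one from each pair and avoids the property.
Choosing 45 forces two into the same pair by pigeonhole, and those are consecutive. So 45.

45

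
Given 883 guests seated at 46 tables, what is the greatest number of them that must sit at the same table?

20

If each of the 46 tables held at most 19, the total would be at most 46 × 19 = 874 < 883, a contradiction.
So at least one holds ⌈883/46⌉ = 20.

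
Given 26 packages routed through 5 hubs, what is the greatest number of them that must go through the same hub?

The 26 packages fall into 5 hubs.
If each of the 5 hubs held at most 5, the total would be at most 5 × 5 = 25 < 26, a contradiction.
So at least one holds ⌈26/5⌉ = 6.

6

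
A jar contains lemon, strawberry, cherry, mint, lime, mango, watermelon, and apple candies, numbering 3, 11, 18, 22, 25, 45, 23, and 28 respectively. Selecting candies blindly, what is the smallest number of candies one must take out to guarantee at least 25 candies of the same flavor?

150

In the worst case we take at most 24 of each flavor, but all 3 lemon, all 11 strawberry, all 18 cherry, all 22 mint, and all 23 watermelon (fewer than 24), giving 3 + 11 + 18 + 22 + 24 + 24 + 23 + 24 = 149.
One more candy then forces some flavor to 25, so 149 + 1 = 150.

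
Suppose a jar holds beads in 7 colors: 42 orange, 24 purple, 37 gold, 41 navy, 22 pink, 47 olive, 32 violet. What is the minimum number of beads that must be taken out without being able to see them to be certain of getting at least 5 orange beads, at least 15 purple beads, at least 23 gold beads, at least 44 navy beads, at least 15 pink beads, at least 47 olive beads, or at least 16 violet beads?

The worst case stops just short of every target: 4 orange, 14 purple, 22 gold, all 41 navy, 14 pink, 46 olive, 15 violet — 4 + 14 + 22 + 41 + 14 + 46 + 15 = 156 beads.
One more bead must push some color to its target, so 156 + 1 = 157.

157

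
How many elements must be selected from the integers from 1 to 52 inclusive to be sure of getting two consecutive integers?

27

Partition {1, …, 52} into 26 pairs: {1,2}, {3,4}, …, {51,52}.
Choosing 26 integers — say the 26 even numbers 2, 4, …, 52 — takes one from each pair and avoids the property.
Choosing 27 forces two into the same pair by pigeonhole, and those are consecutive. So 27.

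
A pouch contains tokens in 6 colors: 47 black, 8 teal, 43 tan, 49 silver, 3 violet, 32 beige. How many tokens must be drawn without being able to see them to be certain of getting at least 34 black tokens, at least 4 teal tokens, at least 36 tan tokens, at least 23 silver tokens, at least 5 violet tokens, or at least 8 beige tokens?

The worst case stops just short of every target: 33 black, 3 teal, 35 tan, 22 silver, all 3 violet, 7 beige — 33 + 3 + 35 + 22 + 3 + 7 = 103 tokens.
One more token must push some color to its target, so 103 + 1 = 104.

104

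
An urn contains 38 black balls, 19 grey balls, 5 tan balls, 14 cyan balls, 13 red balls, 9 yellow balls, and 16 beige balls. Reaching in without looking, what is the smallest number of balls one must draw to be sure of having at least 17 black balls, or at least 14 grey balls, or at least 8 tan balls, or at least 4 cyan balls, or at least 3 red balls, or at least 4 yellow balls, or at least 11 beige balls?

The worst case stops just short of every target: 16 black, 13 grey, all 5 tan, 3 cyan, 2 red, 3 yellow, 10 beige — 16 + 13 + 5 + 3 + 2 + 3 + 10 = 52 balls.
One more ball must push some color to its target, so 52 + 1 = 53.

53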